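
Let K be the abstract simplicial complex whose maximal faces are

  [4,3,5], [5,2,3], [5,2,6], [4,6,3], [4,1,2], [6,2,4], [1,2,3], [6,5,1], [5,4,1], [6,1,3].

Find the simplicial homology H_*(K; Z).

Order the vertices as 1 < 2 < 3 < 4 < 5 < 6. Listing each simplex with vertices in this order, K has dimension 2 with simplices:

  0-simplices (6): [1], [2], [3], [4], [5], [6]
  1-simplices (15): [1,2], [1,3], [1,4], [1,5], [1,6], [2,3], [2,4], [2,5], [2,6], [3,4], [3,5], [3,6], [4,5], [4,6], [5,6]
  2-simplices (10): [1,2,3], [1,2,4], [1,3,6], [1,4,5], [1,5,6], [2,3,5], [2,4,6], [2,5,6], [3,4,5], [3,4,6]

so the chain groups are C_0 ≅ Z^6, C_1 ≅ Z^15, C_2 ≅ Z^10.

∂_1: C_1 → C_0 maps an edge to its endpoints' difference, ∂[p,q] = q − p. For instance
  ∂[2,6] = [6] − [2].
As a 6×15 matrix over Z this has rank 5, with invariant factors (1,1,1,1,1).

The boundary map ∂_2: C_2 → C_1 maps a triangle to the signed sum of its edges. For instance
  ∂[1,5,6] = [5,6] − [1,6] + [1,5],
  ∂[3,4,5] = [4,5] − [3,5] + [3,4].
The 15×10 boundary matrix has rank 10 and Smith normal form diag(1,1,1,1,1,1,1,1,1,2).

Now H_k = ker ∂_k / im ∂_{k+1}, so:

  H_0: rank C_0 − rank ∂_1 = 6 − 5 = 1, and the invariant factors of ∂_1 are all 1, so H_0 ≅ Z.
  H_1: rank ker ∂_1 − rank ∂_2 = (15 − 5) − 10 = 0, and ∂_2 has invariant factor 2 > 1, so H_1 ≅ Z/2.
  H_2: rank ker ∂_2 − rank ∂_3 = (10 − 10) − 0 = 0, and there is no ∂_3, so H_2 ≅ 0.

H_0 ≅ Z,  H_1 ≅ Z/2,  H_2 = 0.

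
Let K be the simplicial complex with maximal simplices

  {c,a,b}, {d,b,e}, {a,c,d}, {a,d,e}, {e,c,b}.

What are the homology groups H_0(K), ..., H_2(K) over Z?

H_0 ≅ Z,  H_1 ≅ Z,  H_2 = 0.

Fix the vertex order a < b < c < d < e and write every simplex with vertices in increasing order. Then dim K = 2 and the simplices of K are:

  0-simplices (5): a, b, c, d, e
  1-simplices (10): ab, ac, ad, ae, bc, bd, be, cd, ce, de
  2-simplices (5): abc, acd, ade, bce, bde

giving chain groups C_0 ≅ Z^5, C_1 ≅ Z^10, C_2 ≅ Z^5.

Boundary ∂_1: C_1 → C_0 sends each edge [p,q] (with p < q) to q − p. For instance
  ∂ce = e − c.
The 5×10 boundary matrix has rank 4 and Smith normal form diag(1,1,1,1).

The boundary map ∂_2: C_2 → C_1 maps a triangle to the signed sum of its edges. For instance
  ∂ade = de − ae + ad,
  ∂abc = bc − ac + ab.
As a 10×5 matrix over Z this has rank 5, with invariant factors (1,1,1,1,1).

Now H_k = ker ∂_k / im ∂_{k+1}, so:

  H_0: rank C_0 − rank ∂_1 = 5 − 4 = 1, and the invariant factors of ∂_1 are all 1, so H_0 = Z.
  H_1: rank ker ∂_1 − rank ∂_2 = (10 − 4) − 5 = 1, and the invariant factors of ∂_2 are all 1, so H_1 = Z.
  H_2: rank ker ∂_2 − rank ∂_3 = (5 − 5) − 0 = 0, and there is no ∂_3, so H_2 = 0.

As a check, the Euler characteristic is 5 − 10 + 5 = 0, which agrees with 1 − 1 + 0 = 0.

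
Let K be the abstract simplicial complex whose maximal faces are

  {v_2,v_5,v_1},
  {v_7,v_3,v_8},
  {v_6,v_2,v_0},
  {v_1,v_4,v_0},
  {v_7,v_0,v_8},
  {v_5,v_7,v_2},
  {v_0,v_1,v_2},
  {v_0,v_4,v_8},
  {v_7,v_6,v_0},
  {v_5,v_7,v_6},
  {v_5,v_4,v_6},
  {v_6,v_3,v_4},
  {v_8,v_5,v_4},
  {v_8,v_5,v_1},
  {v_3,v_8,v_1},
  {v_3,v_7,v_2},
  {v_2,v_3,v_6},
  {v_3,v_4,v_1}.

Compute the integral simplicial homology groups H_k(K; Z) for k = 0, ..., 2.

K has 9 vertices, 27 edges, 18 triangles.
rank ∂_0 = 0, rank ∂_1 = 8 ⇒ b_0 = 9 − 0 − 8 = 1; all invariant factors of ∂_1 are 1 so no torsion. So H_0 = Z.
rank ∂_1 = 8, rank ∂_2 = 18 ⇒ b_1 = 27 − 8 − 18 = 1; ∂_2 has invariant factor(s) [2] giving torsion. So H_1 = Z ⊕ Z/2.
rank ∂_2 = 18, rank ∂_3 = 0 ⇒ b_2 = 18 − 18 − 0 = 0. So H_2 = 0.

H_0 ≅ Z,  H_1 ≅ Z ⊕ Z/2,  H_2 = 0.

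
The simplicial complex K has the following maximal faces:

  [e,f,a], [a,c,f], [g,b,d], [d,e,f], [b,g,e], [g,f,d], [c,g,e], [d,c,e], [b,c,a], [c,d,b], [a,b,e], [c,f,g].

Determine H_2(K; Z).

H_2 = 0.

K has 7 vertices, 18 edges, 12 triangles.
rank ∂_2 = 12, rank ∂_3 = 0 ⇒ b_2 = 12 − 12 − 0 = 0. So H_2 ≅ 0.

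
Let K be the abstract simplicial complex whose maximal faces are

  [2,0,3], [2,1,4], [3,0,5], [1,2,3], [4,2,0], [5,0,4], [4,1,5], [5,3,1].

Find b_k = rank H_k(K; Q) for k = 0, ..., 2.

b_0 = 1, b_1 = 0, b_2 = 1.

Take the total order 0 < 1 < 2 < 3 < 4 < 5 on the vertex set. Then K (dimension 2) consists of the simplices:

  0-simplices (6): [0], [1], [2], [3], [4], [5]
  1-simplices (12): [0,2], [0,3], [0,4], [0,5], [1,2], [1,3], [1,4], [1,5], [2,3], [2,4], [3,5], [4,5]
  2-simplices (8): [0,2,3], [0,2,4], [0,3,5], [0,4,5], [1,2,3], [1,2,4], [1,3,5], [1,4,5]

giving chain groups C_0 ≅ Z^6, C_1 ≅ Z^12, C_2 ≅ Z^8.

Boundary ∂_1: C_1 → C_0 maps an edge to its endpoints' difference, ∂[p,q] = q − p.
As a 6×12 matrix over Z this has rank 5, with invariant factors (1,1,1,1,1).

∂_2: C_2 → C_1 sends each 2-simplex [p,q,r] to [q,r] − [p,r] + [p,q]. For instance
  ∂[1,3,5] = [3,5] − [1,5] + [1,3],
  ∂[0,3,5] = [3,5] − [0,5] + [0,3].
The resulting 12×8 matrix has rank 7, and its Smith normal form has invariant factors (1,1,1,1,1,1,1).

Computing H_k = (kernel of ∂_k) / (image of ∂_{k+1}):

  H_0: rank C_0 − rank ∂_1 = 6 − 5 = 1, and the invariant factors of ∂_1 are all 1, so H_0 ≅ Z.
  H_1: rank ker ∂_1 − rank ∂_2 = (12 − 5) − 7 = 0, and the invariant factors of ∂_2 are all 1, so H_1 ≅ 0.
  H_2: rank ker ∂_2 − rank ∂_3 = (8 − 7) − 0 = 1, and there is no ∂_3, so H_2 ≅ Z.

Hence the Betti numbers are b_0 = 1, b_1 = 0, b_2 = 1.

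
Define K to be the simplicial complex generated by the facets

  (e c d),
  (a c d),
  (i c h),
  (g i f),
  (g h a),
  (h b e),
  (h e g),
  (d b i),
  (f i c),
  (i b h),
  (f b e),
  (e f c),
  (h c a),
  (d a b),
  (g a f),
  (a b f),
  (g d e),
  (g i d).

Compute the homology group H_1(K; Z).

Order the vertices as a < b < c < d < e < f < g < h < i. Listing each simplex with vertices in this order, K has dimension 2 with simplices:

  0-simplices (9): a, b, c, d, e, f, g, h, i
  1-simplices (27): ab, ac, ad, af, ag, ah, bd, be, bf, bh, bi, cd, ce, cf, ch, ci, de, dg, di, ef, eg, eh, fg, fi, gh, gi, hi
  2-simplices (18): abd, abf, acd, ach, afg, agh, bdi, bef, beh, bhi, cde, cef, cfi, chi, deg, dgi, egh, fgi

giving chain groups C_0 ≅ Z^9, C_1 ≅ Z^27, C_2 ≅ Z^18.

∂_1: C_1 → C_0 sends each edge [p,q] (with p < q) to q − p. For instance
  ∂ci = i − c.
The resulting 9×27 matrix has rank 8, and its Smith normal form has invariant factors (1,1,1,1,1,1,1,1).

Boundary ∂_2: C_2 → C_1 acts by ∂[p,q,r] = [q,r] − [p,r] + [p,q]. For instance
  ∂deg = eg − dg + de,
  ∂bef = ef − bf + be.
The resulting 27×18 matrix has rank 17, and its Smith normal form has invariant factors (1,1,1,1,1,1,1,1,1,1,1,1,1,1,1,1,1).

Reading off H_k = ker ∂_k / im ∂_{k+1}:

  H_1: rank ker ∂_1 − rank ∂_2 = (27 − 8) − 17 = 2, and the invariant factors of ∂_2 are all 1, so H_1 = Z^2.

H_1 = Z^2.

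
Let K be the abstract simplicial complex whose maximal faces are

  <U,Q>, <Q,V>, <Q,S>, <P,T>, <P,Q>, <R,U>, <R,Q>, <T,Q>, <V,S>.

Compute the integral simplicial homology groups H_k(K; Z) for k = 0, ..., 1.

Order the vertices as P < Q < R < S < T < U < V. Listing each simplex with vertices in this order, K has dimension 1 with simplices:

  0-simplices (7): P, Q, R, S, T, U, V
  1-simplices (9): PQ, PT, QR, QS, QT, QU, QV, RU, SV

so the chain groups are C_0 ≅ Z^7, C_1 ≅ Z^9.

Boundary ∂_1: C_1 → C_0 is given by ∂[p,q] = [q] − [p].
As a 7×9 matrix over Z this has rank 6, with invariant factors (1,1,1,1,1,1).

Reading off H_k = ker ∂_k / im ∂_{k+1}:

  H_0: rank C_0 − rank ∂_1 = 7 − 6 = 1, and the invariant factors of ∂_1 are all 1, so H_0 = Z.
  H_1: rank ker ∂_1 − rank ∂_2 = (9 − 6) − 0 = 3, and there is no ∂_2, so H_1 = Z^3.

H_0 ≅ Z,  H_1 ≅ Z^3.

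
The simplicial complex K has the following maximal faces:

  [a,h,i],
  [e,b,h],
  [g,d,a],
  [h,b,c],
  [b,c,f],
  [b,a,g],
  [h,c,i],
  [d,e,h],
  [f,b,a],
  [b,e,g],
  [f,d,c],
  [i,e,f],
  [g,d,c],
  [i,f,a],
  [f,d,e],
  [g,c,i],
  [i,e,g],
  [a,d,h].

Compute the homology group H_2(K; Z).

Fix the vertex order a < b < c < d < e < f < g < h < i and write every simplex with vertices in increasing order. Then dim K = 2 and the simplices of K are:

  0-simplices (9): a, b, c, d, e, f, g, h, i
  1-simplices (27): ab, ad, af, ag, ah, ai, bc, be, bf, bg, bh, cd, cf, cg, ch, ci, de, df, dg, dh, ef, eg, eh, ei, fi, gi, hi
  2-simplices (18): abf, abg, adg, adh, afi, ahi, bcf, bch, beg, beh, cdf, cdg, cgi, chi, def, deh, efi, egi

so the chain groups are C_0 ≅ Z^9, C_1 ≅ Z^27, C_2 ≅ Z^18.

Boundary ∂_1: C_1 → C_0 is given by ∂[p,q] = [q] − [p]. For instance
  ∂bg = g − b.
This gives a 9×27 integer matrix of rank 8; reducing to Smith normal form yields diagonal entries (1,1,1,1,1,1,1,1).

The boundary map ∂_2: C_2 → C_1 sends each 2-simplex [p,q,r] to [q,r] − [p,r] + [p,q]. For instance
  ∂abf = bf − af + ab,
  ∂adh = dh − ah + ad.
The resulting 27×18 matrix has rank 17, and its Smith normal form has invariant factors (1,1,1,1,1,1,1,1,1,1,1,1,1,1,1,1,1).

Now H_k = ker ∂_k / im ∂_{k+1}, so:

  H_2: rank ker ∂_2 − rank ∂_3 = (18 − 17) − 0 = 1, and there is no ∂_3, so H_2 = Z.

H_2 ≅ Z.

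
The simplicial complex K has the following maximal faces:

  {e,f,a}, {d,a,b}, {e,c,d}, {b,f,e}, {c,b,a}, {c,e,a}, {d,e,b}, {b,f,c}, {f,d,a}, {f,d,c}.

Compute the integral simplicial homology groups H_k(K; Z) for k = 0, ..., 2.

H_0 = Z,  H_1 = Z_2,  H_2 = 0.

Order the vertices as a < b < c < d < e < f. Listing each simplex with vertices in this order, K has dimension 2 with simplices:

  0-simplices (6): a, b, c, d, e, f
  1-simplices (15): ab, ac, ad, ae, af, bc, bd, be, bf, cd, ce, cf, de, df, ef
  2-simplices (10): abc, abd, ace, adf, aef, bcf, bde, bef, cde, cdf

Hence C_0 ≅ Z^6, C_1 ≅ Z^15, C_2 ≅ Z^10.

∂_1: C_1 → C_0 is given by ∂[p,q] = [q] − [p].
The resulting 6×15 matrix has rank 5, and its Smith normal form has invariant factors (1,1,1,1,1).

The boundary map ∂_2: C_2 → C_1 maps a triangle to the signed sum of its edges. For instance
  ∂cdf = df − cf + cd,
  ∂aef = ef − af + ae.
As a 15×10 matrix over Z this has rank 10, with invariant factors (1,1,1,1,1,1,1,1,1,2).

Reading off H_k = ker ∂_k / im ∂_{k+1}:

  H_0: rank C_0 − rank ∂_1 = 6 − 5 = 1, and the invariant factors of ∂_1 are all 1, so H_0 = Z.
  H_1: rank ker ∂_1 − rank ∂_2 = (15 − 5) − 10 = 0, and ∂_2 has invariant factor 2 > 1, so H_1 = Z_2.
  H_2: rank ker ∂_2 − rank ∂_3 = (10 − 10) − 0 = 0, and there is no ∂_3, so H_2 = 0.

(K is a triangulation of the real projective plane RP^2.)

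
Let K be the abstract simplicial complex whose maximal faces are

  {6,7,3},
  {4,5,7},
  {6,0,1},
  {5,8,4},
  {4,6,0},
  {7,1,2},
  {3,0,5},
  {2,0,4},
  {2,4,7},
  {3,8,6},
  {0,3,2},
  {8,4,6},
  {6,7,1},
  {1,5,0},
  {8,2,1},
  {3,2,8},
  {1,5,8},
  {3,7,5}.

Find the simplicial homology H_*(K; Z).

H_0 = Z,  H_1 = Z^2,  H_2 = Z.

K has 9 vertices, 27 edges, 18 triangles.
rank ∂_0 = 0, rank ∂_1 = 8 ⇒ b_0 = 9 − 0 − 8 = 1; all invariant factors of ∂_1 are 1 so no torsion. So H_0 ≅ Z.
rank ∂_1 = 8, rank ∂_2 = 17 ⇒ b_1 = 27 − 8 − 17 = 2; all invariant factors of ∂_2 are 1 so no torsion. So H_1 ≅ Z^2.
rank ∂_2 = 17, rank ∂_3 = 0 ⇒ b_2 = 18 − 17 − 0 = 1. So H_2 ≅ Z.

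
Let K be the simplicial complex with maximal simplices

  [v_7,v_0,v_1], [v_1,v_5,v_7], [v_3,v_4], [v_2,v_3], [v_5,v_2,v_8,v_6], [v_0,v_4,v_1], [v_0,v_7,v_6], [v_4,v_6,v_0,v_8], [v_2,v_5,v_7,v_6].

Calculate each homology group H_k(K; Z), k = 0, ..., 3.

H_0 ≅ Z,  H_1 ≅ Z,  H_2 = 0,  H_3 = 0.

K has 9 vertices, 21 edges, 15 triangles, 3 3-simplices.
rank ∂_0 = 0, rank ∂_1 = 8 ⇒ b_0 = 9 − 0 − 8 = 1; all invariant factors of ∂_1 are 1 so no torsion. So H_0 ≅ Z.
rank ∂_1 = 8, rank ∂_2 = 12 ⇒ b_1 = 21 − 8 − 12 = 1; all invariant factors of ∂_2 are 1 so no torsion. So H_1 ≅ Z.
rank ∂_2 = 12, rank ∂_3 = 3 ⇒ b_2 = 15 − 12 − 3 = 0; all invariant factors of ∂_3 are 1 so no torsion. So H_2 ≅ 0.
rank ∂_3 = 3, rank ∂_4 = 0 ⇒ b_3 = 3 − 3 − 0 = 0. So H_3 ≅ 0.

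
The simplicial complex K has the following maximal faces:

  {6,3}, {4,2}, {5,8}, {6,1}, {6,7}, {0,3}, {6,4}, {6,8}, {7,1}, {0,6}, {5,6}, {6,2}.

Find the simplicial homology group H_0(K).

Order the vertices as 0 < 1 < 2 < 3 < 4 < 5 < 6 < 7 < 8. Listing each simplex with vertices in this order, K has dimension 1 with simplices:

  0-simplices (9): [0], [1], [2], [3], [4], [5], [6], [7], [8]
  1-simplices (12): [0,3], [0,6], [1,6], [1,7], [2,4], [2,6], [3,6], [4,6], [5,6], [5,8], [6,7], [6,8]

so the chain groups are C_0 ≅ Z^9, C_1 ≅ Z^12.

The boundary map ∂_1: C_1 → C_0 maps an edge to its endpoints' difference, ∂[p,q] = q − p. For instance
  ∂[6,7] = [7] − [6].
The 9×12 boundary matrix has rank 8 and Smith normal form diag(1,1,1,1,1,1,1,1).

Reading off H_k = ker ∂_k / im ∂_{k+1}:

  H_0: rank C_0 − rank ∂_1 = 9 − 8 = 1, and the invariant factors of ∂_1 are all 1, so H_0 ≅ Z.

H_0 ≅ Z.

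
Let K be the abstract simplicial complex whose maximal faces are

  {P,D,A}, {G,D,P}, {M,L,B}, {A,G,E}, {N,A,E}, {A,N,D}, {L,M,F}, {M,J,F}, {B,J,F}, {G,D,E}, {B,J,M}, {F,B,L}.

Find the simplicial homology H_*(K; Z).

H_0 ≅ Z^2,  H_1 ≅ Z,  H_2 ≅ Z.

K has 11 vertices, 21 edges, 12 triangles.
rank ∂_0 = 0, rank ∂_1 = 9 ⇒ b_0 = 11 − 0 − 9 = 2; all invariant factors of ∂_1 are 1 so no torsion. So H_0 ≅ Z^2.
rank ∂_1 = 9, rank ∂_2 = 11 ⇒ b_1 = 21 − 9 − 11 = 1; all invariant factors of ∂_2 are 1 so no torsion. So H_1 ≅ Z.
rank ∂_2 = 11, rank ∂_3 = 0 ⇒ b_2 = 12 − 11 − 0 = 1. So H_2 ≅ Z.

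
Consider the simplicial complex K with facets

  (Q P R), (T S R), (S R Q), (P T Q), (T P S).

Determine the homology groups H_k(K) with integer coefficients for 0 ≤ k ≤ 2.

Fix the vertex order P < Q < R < S < T and write every simplex with vertices in increasing order. Then dim K = 2 and the simplices of K are:

  0-simplices (5): P, Q, R, S, T
  1-simplices (10): PQ, PR, PS, PT, QR, QS, QT, RS, RT, ST
  2-simplices (5): PQR, PQT, PST, QRS, RST

giving chain groups C_0 ≅ Z^5, C_1 ≅ Z^10, C_2 ≅ Z^5.

∂_1: C_1 → C_0 sends each edge [p,q] (with p < q) to q − p.
As a 5×10 matrix over Z this has rank 4, with invariant factors (1,1,1,1).

The boundary map ∂_2: C_2 → C_1 maps a triangle to the signed sum of its edges. For instance
  ∂QRS = RS − QS + QR,
  ∂PQT = QT − PT + PQ.
As a 10×5 matrix over Z this has rank 5, with invariant factors (1,1,1,1,1).

Now H_k = ker ∂_k / im ∂_{k+1}, so:

  H_0: rank C_0 − rank ∂_1 = 5 − 4 = 1, and the invariant factors of ∂_1 are all 1, so H_0 ≅ Z.
  H_1: rank ker ∂_1 − rank ∂_2 = (10 − 4) − 5 = 1, and the invariant factors of ∂_2 are all 1, so H_1 ≅ Z.
  H_2: rank ker ∂_2 − rank ∂_3 = (5 − 5) − 0 = 0, and there is no ∂_3, so H_2 ≅ 0.

H_0 ≅ Z,  H_1 ≅ Z,  H_2 = 0.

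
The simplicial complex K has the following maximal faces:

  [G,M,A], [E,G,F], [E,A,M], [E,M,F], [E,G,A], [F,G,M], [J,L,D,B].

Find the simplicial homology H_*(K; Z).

Order the vertices as A < B < D < E < F < G < J < L < M. Listing each simplex with vertices in this order, K has dimension 3 with simplices:

  0-simplices (9): A, B, D, E, F, G, J, L, M
  1-simplices (15): AE, AG, AM, BD, BJ, BL, DJ, DL, EF, EG, EM, FG, FM, GM, JL
  2-simplices (10): AEG, AEM, AGM, BDJ, BDL, BJL, DJL, EFG, EFM, FGM
  3-simplices (1): BDJL

Hence C_0 ≅ Z^9, C_1 ≅ Z^15, C_2 ≅ Z^10, C_3 ≅ Z^1.

Boundary ∂_1: C_1 → C_0 sends each edge [p,q] (with p < q) to q − p. For instance
  ∂GM = M − G.
This gives a 9×15 integer matrix of rank 7; reducing to Smith normal form yields diagonal entries (1,1,1,1,1,1,1).

The boundary map ∂_2: C_2 → C_1 sends each 2-simplex [p,q,r] to [q,r] − [p,r] + [p,q]. For instance
  ∂AEM = EM − AM + AE,
  ∂BDL = DL − BL + BD.
The resulting 15×10 matrix has rank 8, and its Smith normal form has invariant factors (1,1,1,1,1,1,1,1).

The boundary map ∂_3: C_3 → C_2 sends each 3-simplex σ to the alternating sum Σ_i (−1)^i (σ with its i-th vertex removed). For instance
  ∂BDJL = DJL − BJL + BDL − BDJ.
This gives a 10×1 integer matrix of rank 1; reducing to Smith normal form yields diagonal entries (1).

From H_k ≅ ker(∂_k) / im(∂_{k+1}) we obtain:

  H_0: rank C_0 − rank ∂_1 = 9 − 7 = 2, and the invariant factors of ∂_1 are all 1, so H_0 = Z^2.
  H_1: rank ker ∂_1 − rank ∂_2 = (15 − 7) − 8 = 0, and the invariant factors of ∂_2 are all 1, so H_1 = 0.
  H_2: rank ker ∂_2 − rank ∂_3 = (10 − 8) − 1 = 1, and the invariant factors of ∂_3 are all 1, so H_2 = Z.
  H_3: rank ker ∂_3 − rank ∂_4 = (1 − 1) − 0 = 0, and there is no ∂_4, so H_3 = 0.

H_0 = Z^2,  H_1 = 0,  H_2 = Z,  H_3 = 0.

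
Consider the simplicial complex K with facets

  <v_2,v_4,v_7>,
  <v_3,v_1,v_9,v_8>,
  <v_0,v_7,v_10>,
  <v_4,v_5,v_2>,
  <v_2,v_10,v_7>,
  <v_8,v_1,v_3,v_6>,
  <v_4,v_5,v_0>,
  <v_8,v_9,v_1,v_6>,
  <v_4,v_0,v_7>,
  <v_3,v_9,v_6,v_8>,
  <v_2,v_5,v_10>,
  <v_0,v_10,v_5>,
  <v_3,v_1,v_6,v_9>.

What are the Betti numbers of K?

b_0 = 2, b_1 = 0, b_2 = 1, b_3 = 1.

Order the vertices as v_0 < v_1 < v_2 < v_3 < v_4 < v_5 < v_6 < v_7 < v_8 < v_9 < v_10. Listing each simplex with vertices in this order, K has dimension 3 with simplices:

  0-simplices (11): [v_0], [v_1], [v_2], [v_3], [v_4], [v_5], [v_6], [v_7], [v_8], [v_9], [v_10]
  1-simplices (22): (22 of them)
  2-simplices (18): (18 of them)
  3-simplices (5): [v_1,v_3,v_6,v_8], [v_1,v_3,v_6,v_9], [v_1,v_3,v_8,v_9], [v_1,v_6,v_8,v_9], [v_3,v_6,v_8,v_9]

Hence C_0 ≅ Z^11, C_1 ≅ Z^22, C_2 ≅ Z^18, C_3 ≅ Z^5.

Boundary ∂_1: C_1 → C_0 sends each edge [p,q] (with p < q) to q − p.
The 11×22 boundary matrix has rank 9 and Smith normal form diag(1,1,1,1,1,1,1,1,1).

∂_2: C_2 → C_1 acts by ∂[p,q,r] = [q,r] − [p,r] + [p,q]. For instance
  ∂[v_1,v_3,v_6] = [v_3,v_6] − [v_1,v_6] + [v_1,v_3],
  ∂[v_0,v_4,v_5] = [v_4,v_5] − [v_0,v_5] + [v_0,v_4].
The resulting 22×18 matrix has rank 13, and its Smith normal form has invariant factors (1,1,1,1,1,1,1,1,1,1,1,1,1).

∂_3: C_3 → C_2 sends each 3-simplex σ to the alternating sum Σ_i (−1)^i (σ with its i-th vertex removed). For instance
  ∂[v_3,v_6,v_8,v_9] = [v_6,v_8,v_9] − [v_3,v_8,v_9] + [v_3,v_6,v_9] − [v_3,v_6,v_8],
  ∂[v_1,v_3,v_6,v_9] = [v_3,v_6,v_9] − [v_1,v_6,v_9] + [v_1,v_3,v_9] − [v_1,v_3,v_6].
The resulting 18×5 matrix has rank 4, and its Smith normal form has invariant factors (1,1,1,1).

From H_k ≅ ker(∂_k) / im(∂_{k+1}) we obtain:

  H_0: rank C_0 − rank ∂_1 = 11 − 9 = 2, and the invariant factors of ∂_1 are all 1, so H_0 ≅ Z^2.
  H_1: rank ker ∂_1 − rank ∂_2 = (22 − 9) − 13 = 0, and the invariant factors of ∂_2 are all 1, so H_1 ≅ 0.
  H_2: rank ker ∂_2 − rank ∂_3 = (18 − 13) − 4 = 1, and the invariant factors of ∂_3 are all 1, so H_2 ≅ Z.
  H_3: rank ker ∂_3 − rank ∂_4 = (5 − 4) − 0 = 1, and there is no ∂_4, so H_3 ≅ Z.

Hence the Betti numbers are b_0 = 2, b_1 = 0, b_2 = 1, b_3 = 1.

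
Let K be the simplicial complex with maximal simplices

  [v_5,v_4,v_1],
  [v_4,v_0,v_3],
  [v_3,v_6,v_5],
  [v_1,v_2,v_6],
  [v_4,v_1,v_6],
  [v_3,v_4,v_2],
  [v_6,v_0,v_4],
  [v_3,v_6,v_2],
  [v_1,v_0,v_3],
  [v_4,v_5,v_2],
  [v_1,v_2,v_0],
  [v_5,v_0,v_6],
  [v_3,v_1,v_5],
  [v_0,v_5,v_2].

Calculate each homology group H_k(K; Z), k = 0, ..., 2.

K has 7 vertices, 21 edges, 14 triangles.
rank ∂_0 = 0, rank ∂_1 = 6 ⇒ b_0 = 7 − 0 − 6 = 1; all invariant factors of ∂_1 are 1 so no torsion. So H_0 = Z.
rank ∂_1 = 6, rank ∂_2 = 13 ⇒ b_1 = 21 − 6 − 13 = 2; all invariant factors of ∂_2 are 1 so no torsion. So H_1 = Z^2.
rank ∂_2 = 13, rank ∂_3 = 0 ⇒ b_2 = 14 − 13 − 0 = 1. So H_2 = Z.

H_0 ≅ Z,  H_1 ≅ Z^2,  H_2 ≅ Z.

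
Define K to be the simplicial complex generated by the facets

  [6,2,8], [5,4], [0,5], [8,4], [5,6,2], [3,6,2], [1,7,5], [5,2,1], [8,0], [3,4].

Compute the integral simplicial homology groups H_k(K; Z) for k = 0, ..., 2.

Order the vertices as 0 < 1 < 2 < 3 < 4 < 5 < 6 < 7 < 8. Listing each simplex with vertices in this order, K has dimension 2 with simplices:

  0-simplices (9): [0], [1], [2], [3], [4], [5], [6], [7], [8]
  1-simplices (16): [0,5], [0,8], [1,2], [1,5], [1,7], [2,3], [2,5], [2,6], [2,8], [3,4], [3,6], [4,5], [4,8], [5,6], [5,7], [6,8]
  2-simplices (5): [1,2,5], [1,5,7], [2,3,6], [2,5,6], [2,6,8]

so the chain groups are C_0 ≅ Z^9, C_1 ≅ Z^16, C_2 ≅ Z^5.

The boundary map ∂_1: C_1 → C_0 is given by ∂[p,q] = [q] − [p]. For instance
  ∂[3,6] = [6] − [3].
This gives a 9×16 integer matrix of rank 8; reducing to Smith normal form yields diagonal entries (1,1,1,1,1,1,1,1).

Boundary ∂_2: C_2 → C_1 maps a triangle to the signed sum of its edges. For instance
  ∂[1,5,7] = [5,7] − [1,7] + [1,5],
  ∂[2,3,6] = [3,6] − [2,6] + [2,3].
The 16×5 boundary matrix has rank 5 and Smith normal form diag(1,1,1,1,1).

Now H_k = ker ∂_k / im ∂_{k+1}, so:

  H_0: rank C_0 − rank ∂_1 = 9 − 8 = 1, and the invariant factors of ∂_1 are all 1, so H_0 = Z.
  H_1: rank ker ∂_1 − rank ∂_2 = (16 − 8) − 5 = 3, and the invariant factors of ∂_2 are all 1, so H_1 = Z^3.
  H_2: rank ker ∂_2 − rank ∂_3 = (5 − 5) − 0 = 0, and there is no ∂_3, so H_2 = 0.

As a check, the Euler characteristic is 9 − 16 + 5 = -2, which agrees with 1 − 3 + 0 = -2.

H_0 ≅ Z,  H_1 ≅ Z^3,  H_2 = 0.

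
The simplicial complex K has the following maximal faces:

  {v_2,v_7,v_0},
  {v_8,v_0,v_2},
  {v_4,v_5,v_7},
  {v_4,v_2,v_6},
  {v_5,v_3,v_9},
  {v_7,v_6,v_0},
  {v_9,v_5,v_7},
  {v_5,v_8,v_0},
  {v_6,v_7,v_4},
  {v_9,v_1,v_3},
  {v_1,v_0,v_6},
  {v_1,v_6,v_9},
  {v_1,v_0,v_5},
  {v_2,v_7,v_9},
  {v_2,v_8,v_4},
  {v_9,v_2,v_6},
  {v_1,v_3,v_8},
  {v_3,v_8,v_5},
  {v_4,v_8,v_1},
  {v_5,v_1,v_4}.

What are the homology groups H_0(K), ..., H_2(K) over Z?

H_0 ≅ Z,  H_1 ≅ Z ⊕ Z/2Z,  H_2 = 0.

Order the vertices as v_0 < v_1 < v_2 < v_3 < v_4 < v_5 < v_6 < v_7 < v_8 < v_9. Listing each simplex with vertices in this order, K has dimension 2 with simplices:

  0-simplices (10): [v_0], [v_1], [v_2], [v_3], [v_4], [v_5], [v_6], [v_7], [v_8], [v_9]
  1-simplices (30): (30 of them)
  2-simplices (20): (20 of them)

Hence C_0 ≅ Z^10, C_1 ≅ Z^30, C_2 ≅ Z^20.

∂_1: C_1 → C_0 maps an edge to its endpoints' difference, ∂[p,q] = q − p.
This gives a 10×30 integer matrix of rank 9; reducing to Smith normal form yields diagonal entries (1,1,1,1,1,1,1,1,1).

∂_2: C_2 → C_1 acts by ∂[p,q,r] = [q,r] − [p,r] + [p,q]. For instance
  ∂[v_1,v_3,v_9] = [v_3,v_9] − [v_1,v_9] + [v_1,v_3],
  ∂[v_0,v_2,v_7] = [v_2,v_7] − [v_0,v_7] + [v_0,v_2].
This gives a 30×20 integer matrix of rank 20; reducing to Smith normal form yields diagonal entries (1,1,1,1,1,1,1,1,1,1,1,1,1,1,1,1,1,1,1,2).

Computing H_k = (kernel of ∂_k) / (image of ∂_{k+1}):

  H_0: rank C_0 − rank ∂_1 = 10 − 9 = 1, and the invariant factors of ∂_1 are all 1, so H_0 ≅ Z.
  H_1: rank ker ∂_1 − rank ∂_2 = (30 − 9) − 20 = 1, and ∂_2 has invariant factor 2 > 1, so H_1 ≅ Z ⊕ Z/2Z.
  H_2: rank ker ∂_2 − rank ∂_3 = (20 − 20) − 0 = 0, and there is no ∂_3, so H_2 ≅ 0.

As a check, the Euler characteristic is 10 − 30 + 20 = 0, which agrees with 1 − 1 + 0 = 0.
(K is a triangulation of the Klein bottle.)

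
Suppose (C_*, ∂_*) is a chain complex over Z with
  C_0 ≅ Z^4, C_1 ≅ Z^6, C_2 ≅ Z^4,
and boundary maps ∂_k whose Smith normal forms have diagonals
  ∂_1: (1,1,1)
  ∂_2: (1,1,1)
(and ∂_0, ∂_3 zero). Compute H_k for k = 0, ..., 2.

H_0: b_0 = 4 − 0 − 3 = 1; torsion from ∂_1 factors > 1: none. So H_0 = Z.
H_1: b_1 = 6 − 3 − 3 = 0; torsion from ∂_2 factors > 1: none. So H_1 = 0.
H_2: b_2 = 4 − 3 − 0 = 1; torsion from ∂_3 factors > 1: none. So H_2 = Z.

H_0 = Z,  H_1 = 0,  H_2 = Z.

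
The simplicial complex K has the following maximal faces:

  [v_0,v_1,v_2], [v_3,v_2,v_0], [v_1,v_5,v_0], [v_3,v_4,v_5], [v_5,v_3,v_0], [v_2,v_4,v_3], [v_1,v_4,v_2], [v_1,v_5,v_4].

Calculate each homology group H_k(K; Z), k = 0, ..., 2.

H_0 ≅ Z,  H_1 = 0,  H_2 ≅ Z.

Fix the vertex order v_0 < v_1 < v_2 < v_3 < v_4 < v_5 and write every simplex with vertices in increasing order. Then dim K = 2 and the simplices of K are:

  0-simplices (6): [v_0], [v_1], [v_2], [v_3], [v_4], [v_5]
  1-simplices (12): [v_0,v_1], [v_0,v_2], [v_0,v_3], [v_0,v_5], [v_1,v_2], [v_1,v_4], [v_1,v_5], [v_2,v_3], [v_2,v_4], [v_3,v_4], [v_3,v_5], [v_4,v_5]
  2-simplices (8): [v_0,v_1,v_2], [v_0,v_1,v_5], [v_0,v_2,v_3], [v_0,v_3,v_5], [v_1,v_2,v_4], [v_1,v_4,v_5], [v_2,v_3,v_4], [v_3,v_4,v_5]

Hence C_0 ≅ Z^6, C_1 ≅ Z^12, C_2 ≅ Z^8.

The boundary map ∂_1: C_1 → C_0 sends each edge [p,q] (with p < q) to q − p.
The resulting 6×12 matrix has rank 5, and its Smith normal form has invariant factors (1,1,1,1,1).

∂_2: C_2 → C_1 maps a triangle to the signed sum of its edges. For instance
  ∂[v_0,v_1,v_2] = [v_1,v_2] − [v_0,v_2] + [v_0,v_1],
  ∂[v_0,v_3,v_5] = [v_3,v_5] − [v_0,v_5] + [v_0,v_3].
This gives a 12×8 integer matrix of rank 7; reducing to Smith normal form yields diagonal entries (1,1,1,1,1,1,1).

From H_k ≅ ker(∂_k) / im(∂_{k+1}) we obtain:

  H_0: rank C_0 − rank ∂_1 = 6 − 5 = 1, and the invariant factors of ∂_1 are all 1, so H_0 ≅ Z.
  H_1: rank ker ∂_1 − rank ∂_2 = (12 − 5) − 7 = 0, and the invariant factors of ∂_2 are all 1, so H_1 ≅ 0.
  H_2: rank ker ∂_2 − rank ∂_3 = (8 − 7) − 0 = 1, and there is no ∂_3, so H_2 ≅ Z.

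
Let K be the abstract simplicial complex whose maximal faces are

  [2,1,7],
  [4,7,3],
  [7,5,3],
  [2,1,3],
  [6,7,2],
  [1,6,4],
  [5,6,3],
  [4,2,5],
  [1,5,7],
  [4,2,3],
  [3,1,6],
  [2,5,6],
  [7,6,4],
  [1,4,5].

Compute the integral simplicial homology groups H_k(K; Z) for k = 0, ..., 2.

H_0 = Z,  H_1 = Z^2,  H_2 = Z.

K has 7 vertices, 21 edges, 14 triangles.
rank ∂_0 = 0, rank ∂_1 = 6 ⇒ b_0 = 7 − 0 − 6 = 1; all invariant factors of ∂_1 are 1 so no torsion. So H_0 = Z.
rank ∂_1 = 6, rank ∂_2 = 13 ⇒ b_1 = 21 − 6 − 13 = 2; all invariant factors of ∂_2 are 1 so no torsion. So H_1 = Z^2.
rank ∂_2 = 13, rank ∂_3 = 0 ⇒ b_2 = 14 − 13 − 0 = 1. So H_2 = Z.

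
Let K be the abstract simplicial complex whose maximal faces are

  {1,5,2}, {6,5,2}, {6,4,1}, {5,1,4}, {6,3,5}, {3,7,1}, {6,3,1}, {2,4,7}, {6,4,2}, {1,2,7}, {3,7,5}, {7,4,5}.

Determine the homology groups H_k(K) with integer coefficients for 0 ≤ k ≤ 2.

We work with the vertex ordering 1 < 2 < 3 < 4 < 5 < 6 < 7. The simplices of K, each written with vertices in increasing order, are:

  0-simplices (7): [1], [2], [3], [4], [5], [6], [7]
  1-simplices (18): [1,2], [1,3], [1,4], [1,5], [1,6], [1,7], [2,4], [2,5], [2,6], [2,7], [3,5], [3,6], [3,7], [4,5], [4,6], [4,7], [5,6], [5,7]
  2-simplices (12): [1,2,5], [1,2,7], [1,3,6], [1,3,7], [1,4,5], [1,4,6], [2,4,6], [2,4,7], [2,5,6], [3,5,6], [3,5,7], [4,5,7]

so the chain groups are C_0 ≅ Z^7, C_1 ≅ Z^18, C_2 ≅ Z^12.

∂_1: C_1 → C_0 sends each edge [p,q] (with p < q) to q − p.
As a 7×18 matrix over Z this has rank 6, with invariant factors (1,1,1,1,1,1).

∂_2: C_2 → C_1 sends each 2-simplex [p,q,r] to [q,r] − [p,r] + [p,q]. For instance
  ∂[1,4,5] = [4,5] − [1,5] + [1,4],
  ∂[2,4,6] = [4,6] − [2,6] + [2,4].
The 18×12 boundary matrix has rank 12 and Smith normal form diag(1,1,1,1,1,1,1,1,1,1,1,2).

Computing H_k = (kernel of ∂_k) / (image of ∂_{k+1}):

  H_0: rank C_0 − rank ∂_1 = 7 − 6 = 1, and the invariant factors of ∂_1 are all 1, so H_0 ≅ Z.
  H_1: rank ker ∂_1 − rank ∂_2 = (18 − 6) − 12 = 0, and ∂_2 has invariant factor 2 > 1, so H_1 ≅ Z/2.
  H_2: rank ker ∂_2 − rank ∂_3 = (12 − 12) − 0 = 0, and there is no ∂_3, so H_2 ≅ 0.

As a check, the Euler characteristic is 7 − 18 + 12 = 1, which agrees with 1 − 0 + 0 = 1.

H_0 ≅ Z,  H_1 ≅ Z/2,  H_2 = 0.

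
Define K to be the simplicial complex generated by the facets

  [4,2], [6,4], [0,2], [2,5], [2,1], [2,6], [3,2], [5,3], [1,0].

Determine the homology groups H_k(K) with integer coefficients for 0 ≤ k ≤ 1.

H_0 = Z,  H_1 = Z^3.

Order the vertices as 0 < 1 < 2 < 3 < 4 < 5 < 6. Listing each simplex with vertices in this order, K has dimension 1 with simplices:

  0-simplices (7): [0], [1], [2], [3], [4], [5], [6]
  1-simplices (9): [0,1], [0,2], [1,2], [2,3], [2,4], [2,5], [2,6], [3,5], [4,6]

giving chain groups C_0 ≅ Z^7, C_1 ≅ Z^9.

The boundary map ∂_1: C_1 → C_0 maps an edge to its endpoints' difference, ∂[p,q] = q − p. For instance
  ∂[1,2] = [2] − [1].
As a 7×9 matrix over Z this has rank 6, with invariant factors (1,1,1,1,1,1).

Reading off H_k = ker ∂_k / im ∂_{k+1}:

  H_0: rank C_0 − rank ∂_1 = 7 − 6 = 1, and the invariant factors of ∂_1 are all 1, so H_0 = Z.
  H_1: rank ker ∂_1 − rank ∂_2 = (9 − 6) − 0 = 3, and there is no ∂_2, so H_1 = Z^3.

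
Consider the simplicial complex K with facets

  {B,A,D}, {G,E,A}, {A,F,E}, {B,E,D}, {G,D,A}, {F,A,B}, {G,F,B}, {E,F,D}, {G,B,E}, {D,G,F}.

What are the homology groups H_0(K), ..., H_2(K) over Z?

H_0 = Z,  H_1 = Z/2Z,  H_2 = 0.

Take the total order A < B < D < E < F < G on the vertex set. Then K (dimension 2) consists of the simplices:

  0-simplices (6): A, B, D, E, F, G
  1-simplices (15): AB, AD, AE, AF, AG, BD, BE, BF, BG, DE, DF, DG, EF, EG, FG
  2-simplices (10): ABD, ABF, ADG, AEF, AEG, BDE, BEG, BFG, DEF, DFG

giving chain groups C_0 ≅ Z^6, C_1 ≅ Z^15, C_2 ≅ Z^10.

Boundary ∂_1: C_1 → C_0 maps an edge to its endpoints' difference, ∂[p,q] = q − p.
The 6×15 boundary matrix has rank 5 and Smith normal form diag(1,1,1,1,1).

∂_2: C_2 → C_1 maps a triangle to the signed sum of its edges. For instance
  ∂ABF = BF − AF + AB,
  ∂BEG = EG − BG + BE.
As a 15×10 matrix over Z this has rank 10, with invariant factors (1,1,1,1,1,1,1,1,1,2).

From H_k ≅ ker(∂_k) / im(∂_{k+1}) we obtain:

  H_0: rank C_0 − rank ∂_1 = 6 − 5 = 1, and the invariant factors of ∂_1 are all 1, so H_0 = Z.
  H_1: rank ker ∂_1 − rank ∂_2 = (15 − 5) − 10 = 0, and ∂_2 has invariant factor 2 > 1, so H_1 = Z/2Z.
  H_2: rank ker ∂_2 − rank ∂_3 = (10 − 10) − 0 = 0, and there is no ∂_3, so H_2 = 0.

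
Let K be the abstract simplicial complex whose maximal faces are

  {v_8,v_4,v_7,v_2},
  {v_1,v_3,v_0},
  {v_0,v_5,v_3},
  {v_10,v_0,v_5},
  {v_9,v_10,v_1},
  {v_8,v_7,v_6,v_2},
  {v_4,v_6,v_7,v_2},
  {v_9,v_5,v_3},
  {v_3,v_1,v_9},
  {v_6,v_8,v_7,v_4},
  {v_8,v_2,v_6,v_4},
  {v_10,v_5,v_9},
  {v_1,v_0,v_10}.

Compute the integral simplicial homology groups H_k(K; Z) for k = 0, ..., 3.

H_0 ≅ Z^2,  H_1 = 0,  H_2 ≅ Z,  H_3 ≅ Z.

Order the vertices as v_0 < v_1 < v_2 < v_3 < v_4 < v_5 < v_6 < v_7 < v_8 < v_9 < v_10. Listing each simplex with vertices in this order, K has dimension 3 with simplices:

  0-simplices (11): [v_0], [v_1], [v_2], [v_3], [v_4], [v_5], [v_6], [v_7], [v_8], [v_9], [v_10]
  1-simplices (22): (22 of them)
  2-simplices (18): (18 of them)
  3-simplices (5): [v_2,v_4,v_6,v_7], [v_2,v_4,v_6,v_8], [v_2,v_4,v_7,v_8], [v_2,v_6,v_7,v_8], [v_4,v_6,v_7,v_8]

giving chain groups C_0 ≅ Z^11, C_1 ≅ Z^22, C_2 ≅ Z^18, C_3 ≅ Z^5.

The boundary map ∂_1: C_1 → C_0 sends each edge [p,q] (with p < q) to q − p.
As a 11×22 matrix over Z this has rank 9, with invariant factors (1,1,1,1,1,1,1,1,1).

Boundary ∂_2: C_2 → C_1 maps a triangle to the signed sum of its edges. For instance
  ∂[v_2,v_4,v_8] = [v_4,v_8] − [v_2,v_8] + [v_2,v_4],
  ∂[v_4,v_6,v_7] = [v_6,v_7] − [v_4,v_7] + [v_4,v_6].
The 22×18 boundary matrix has rank 13 and Smith normal form diag(1,1,1,1,1,1,1,1,1,1,1,1,1).

Boundary ∂_3: C_3 → C_2 sends each 3-simplex σ to the alternating sum Σ_i (−1)^i (σ with its i-th vertex removed). For instance
  ∂[v_2,v_6,v_7,v_8] = [v_6,v_7,v_8] − [v_2,v_7,v_8] + [v_2,v_6,v_8] − [v_2,v_6,v_7],
  ∂[v_2,v_4,v_7,v_8] = [v_4,v_7,v_8] − [v_2,v_7,v_8] + [v_2,v_4,v_8] − [v_2,v_4,v_7].
As a 18×5 matrix over Z this has rank 4, with invariant factors (1,1,1,1).

Reading off H_k = ker ∂_k / im ∂_{k+1}:

  H_0: rank C_0 − rank ∂_1 = 11 − 9 = 2, and the invariant factors of ∂_1 are all 1, so H_0 = Z^2.
  H_1: rank ker ∂_1 − rank ∂_2 = (22 − 9) − 13 = 0, and the invariant factors of ∂_2 are all 1, so H_1 = 0.
  H_2: rank ker ∂_2 − rank ∂_3 = (18 − 13) − 4 = 1, and the invariant factors of ∂_3 are all 1, so H_2 = Z.
  H_3: rank ker ∂_3 − rank ∂_4 = (5 − 4) − 0 = 1, and there is no ∂_4, so H_3 = Z.

As a check, the Euler characteristic is 11 − 22 + 18 − 5 = 2, which agrees with 2 − 0 + 1 − 1 = 2.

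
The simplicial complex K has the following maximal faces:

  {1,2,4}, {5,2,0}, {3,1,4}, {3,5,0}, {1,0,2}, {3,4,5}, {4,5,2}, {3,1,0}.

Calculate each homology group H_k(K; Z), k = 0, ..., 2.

H_0 = Z,  H_1 = 0,  H_2 = Z.

Take the total order 0 < 1 < 2 < 3 < 4 < 5 on the vertex set. Then K (dimension 2) consists of the simplices:

  0-simplices (6): [0], [1], [2], [3], [4], [5]
  1-simplices (12): [0,1], [0,2], [0,3], [0,5], [1,2], [1,3], [1,4], [2,4], [2,5], [3,4], [3,5], [4,5]
  2-simplices (8): [0,1,2], [0,1,3], [0,2,5], [0,3,5], [1,2,4], [1,3,4], [2,4,5], [3,4,5]

giving chain groups C_0 ≅ Z^6, C_1 ≅ Z^12, C_2 ≅ Z^8.

The boundary map ∂_1: C_1 → C_0 sends each edge [p,q] (with p < q) to q − p.
The resulting 6×12 matrix has rank 5, and its Smith normal form has invariant factors (1,1,1,1,1).

∂_2: C_2 → C_1 maps a triangle to the signed sum of its edges. For instance
  ∂[1,3,4] = [3,4] − [1,4] + [1,3],
  ∂[0,3,5] = [3,5] − [0,5] + [0,3].
This gives a 12×8 integer matrix of rank 7; reducing to Smith normal form yields diagonal entries (1,1,1,1,1,1,1).

Computing H_k = (kernel of ∂_k) / (image of ∂_{k+1}):

  H_0: rank C_0 − rank ∂_1 = 6 − 5 = 1, and the invariant factors of ∂_1 are all 1, so H_0 = Z.
  H_1: rank ker ∂_1 − rank ∂_2 = (12 − 5) − 7 = 0, and the invariant factors of ∂_2 are all 1, so H_1 = 0.
  H_2: rank ker ∂_2 − rank ∂_3 = (8 − 7) − 0 = 1, and there is no ∂_3, so H_2 = Z.

(K is a triangulation of the 2-sphere S^2.)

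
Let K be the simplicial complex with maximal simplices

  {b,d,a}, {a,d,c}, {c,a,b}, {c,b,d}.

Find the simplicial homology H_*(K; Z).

H_0 = Z,  H_1 = 0,  H_2 = Z.

We work with the vertex ordering a < b < c < d. The simplices of K, each written with vertices in increasing order, are:

  0-simplices (4): a, b, c, d
  1-simplices (6): ab, ac, ad, bc, bd, cd
  2-simplices (4): abc, abd, acd, bcd

so the chain groups are C_0 ≅ Z^4, C_1 ≅ Z^6, C_2 ≅ Z^4.

Boundary ∂_1: C_1 → C_0 sends each edge [p,q] (with p < q) to q − p. For instance
  ∂bc = c − b.
The resulting 4×6 matrix has rank 3, and its Smith normal form has invariant factors (1,1,1).

∂_2: C_2 → C_1 sends each 2-simplex [p,q,r] to [q,r] − [p,r] + [p,q]. For instance
  ∂abd = bd − ad + ab,
  ∂abc = bc − ac + ab.
The resulting 6×4 matrix has rank 3, and its Smith normal form has invariant factors (1,1,1).

Reading off H_k = ker ∂_k / im ∂_{k+1}:

  H_0: rank C_0 − rank ∂_1 = 4 − 3 = 1, and the invariant factors of ∂_1 are all 1, so H_0 = Z.
  H_1: rank ker ∂_1 − rank ∂_2 = (6 − 3) − 3 = 0, and the invariant factors of ∂_2 are all 1, so H_1 = 0.
  H_2: rank ker ∂_2 − rank ∂_3 = (4 − 3) − 0 = 1, and there is no ∂_3, so H_2 = Z.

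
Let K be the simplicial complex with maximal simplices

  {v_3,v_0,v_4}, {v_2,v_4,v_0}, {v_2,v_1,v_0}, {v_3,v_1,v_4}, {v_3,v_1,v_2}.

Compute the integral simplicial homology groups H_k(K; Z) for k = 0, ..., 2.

H_0 ≅ Z,  H_1 ≅ Z,  H_2 = 0.

K has 5 vertices, 10 edges, 5 triangles.
rank ∂_0 = 0, rank ∂_1 = 4 ⇒ b_0 = 5 − 0 − 4 = 1; all invariant factors of ∂_1 are 1 so no torsion. So H_0 = Z.
rank ∂_1 = 4, rank ∂_2 = 5 ⇒ b_1 = 10 − 4 − 5 = 1; all invariant factors of ∂_2 are 1 so no torsion. So H_1 = Z.
rank ∂_2 = 5, rank ∂_3 = 0 ⇒ b_2 = 5 − 5 − 0 = 0. So H_2 = 0.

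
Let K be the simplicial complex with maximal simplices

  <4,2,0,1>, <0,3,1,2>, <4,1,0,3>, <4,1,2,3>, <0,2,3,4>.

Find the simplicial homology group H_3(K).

H_3 ≅ Z.

Take the total order 0 < 1 < 2 < 3 < 4 on the vertex set. Then K (dimension 3) consists of the simplices:

  0-simplices (5): [0], [1], [2], [3], [4]
  1-simplices (10): [0,1], [0,2], [0,3], [0,4], [1,2], [1,3], [1,4], [2,3], [2,4], [3,4]
  2-simplices (10): [0,1,2], [0,1,3], [0,1,4], [0,2,3], [0,2,4], [0,3,4], [1,2,3], [1,2,4], [1,3,4], [2,3,4]
  3-simplices (5): [0,1,2,3], [0,1,2,4], [0,1,3,4], [0,2,3,4], [1,2,3,4]

so the chain groups are C_0 ≅ Z^5, C_1 ≅ Z^10, C_2 ≅ Z^10, C_3 ≅ Z^5.

∂_1: C_1 → C_0 sends each edge [p,q] (with p < q) to q − p. For instance
  ∂[1,3] = [3] − [1].
The resulting 5×10 matrix has rank 4, and its Smith normal form has invariant factors (1,1,1,1).

The boundary map ∂_2: C_2 → C_1 sends each 2-simplex [p,q,r] to [q,r] − [p,r] + [p,q]. For instance
  ∂[0,1,3] = [1,3] − [0,3] + [0,1],
  ∂[0,3,4] = [3,4] − [0,4] + [0,3].
This gives a 10×10 integer matrix of rank 6; reducing to Smith normal form yields diagonal entries (1,1,1,1,1,1).

∂_3: C_3 → C_2 sends each 3-simplex σ to the alternating sum Σ_i (−1)^i (σ with its i-th vertex removed). For instance
  ∂[0,1,2,3] = [1,2,3] − [0,2,3] + [0,1,3] − [0,1,2],
  ∂[0,1,2,4] = [1,2,4] − [0,2,4] + [0,1,4] − [0,1,2].
The resulting 10×5 matrix has rank 4, and its Smith normal form has invariant factors (1,1,1,1).

Now H_k = ker ∂_k / im ∂_{k+1}, so:

  H_3: rank ker ∂_3 − rank ∂_4 = (5 − 4) − 0 = 1, and there is no ∂_4, so H_3 = Z.

(K is a triangulation of the 3-sphere S^3.)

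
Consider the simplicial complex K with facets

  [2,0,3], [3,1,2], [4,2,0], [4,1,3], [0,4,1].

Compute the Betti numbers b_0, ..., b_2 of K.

Take the total order 0 < 1 < 2 < 3 < 4 on the vertex set. Then K (dimension 2) consists of the simplices:

  0-simplices (5): [0], [1], [2], [3], [4]
  1-simplices (10): [0,1], [0,2], [0,3], [0,4], [1,2], [1,3], [1,4], [2,3], [2,4], [3,4]
  2-simplices (5): [0,1,4], [0,2,3], [0,2,4], [1,2,3], [1,3,4]

so the chain groups are C_0 ≅ Z^5, C_1 ≅ Z^10, C_2 ≅ Z^5.

The boundary map ∂_1: C_1 → C_0 is given by ∂[p,q] = [q] − [p].
The 5×10 boundary matrix has rank 4 and Smith normal form diag(1,1,1,1).

∂_2: C_2 → C_1 maps a triangle to the signed sum of its edges. For instance
  ∂[1,2,3] = [2,3] − [1,3] + [1,2],
  ∂[0,2,3] = [2,3] − [0,3] + [0,2].
As a 10×5 matrix over Z this has rank 5, with invariant factors (1,1,1,1,1).

From H_k ≅ ker(∂_k) / im(∂_{k+1}) we obtain:

  H_0: rank C_0 − rank ∂_1 = 5 − 4 = 1, and the invariant factors of ∂_1 are all 1, so H_0 = Z.
  H_1: rank ker ∂_1 − rank ∂_2 = (10 − 4) − 5 = 1, and the invariant factors of ∂_2 are all 1, so H_1 = Z.
  H_2: rank ker ∂_2 − rank ∂_3 = (5 − 5) − 0 = 0, and there is no ∂_3, so H_2 = 0.

As a check, the Euler characteristic is 5 − 10 + 5 = 0, which agrees with 1 − 1 + 0 = 0.

Hence the Betti numbers are b_0 = 1, b_1 = 1, b_2 = 0.

b_0 = 1, b_1 = 1, b_2 = 0.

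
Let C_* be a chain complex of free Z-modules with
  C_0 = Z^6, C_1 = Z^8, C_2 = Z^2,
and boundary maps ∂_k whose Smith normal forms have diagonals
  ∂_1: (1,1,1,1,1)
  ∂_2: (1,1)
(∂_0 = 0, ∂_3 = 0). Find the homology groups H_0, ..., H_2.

H_0 ≅ Z,  H_1 ≅ Z,  H_2 = 0.

H_0: b_0 = 6 − 0 − 5 = 1; torsion from ∂_1 factors > 1: none. So H_0 ≅ Z.
H_1: b_1 = 8 − 5 − 2 = 1; torsion from ∂_2 factors > 1: none. So H_1 ≅ Z.
H_2: b_2 = 2 − 2 − 0 = 0; torsion from ∂_3 factors > 1: none. So H_2 ≅ 0.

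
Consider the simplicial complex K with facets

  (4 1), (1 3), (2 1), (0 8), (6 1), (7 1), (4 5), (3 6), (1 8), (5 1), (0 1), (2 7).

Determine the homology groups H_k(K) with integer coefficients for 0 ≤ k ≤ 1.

H_0 = Z,  H_1 = Z^4.

Take the total order 0 < 1 < 2 < 3 < 4 < 5 < 6 < 7 < 8 on the vertex set. Then K (dimension 1) consists of the simplices:

  0-simplices (9): [0], [1], [2], [3], [4], [5], [6], [7], [8]
  1-simplices (12): [0,1], [0,8], [1,2], [1,3], [1,4], [1,5], [1,6], [1,7], [1,8], [2,7], [3,6], [4,5]

giving chain groups C_0 ≅ Z^9, C_1 ≅ Z^12.

∂_1: C_1 → C_0 is given by ∂[p,q] = [q] − [p]. For instance
  ∂[2,7] = [7] − [2].
This gives a 9×12 integer matrix of rank 8; reducing to Smith normal form yields diagonal entries (1,1,1,1,1,1,1,1).

Reading off H_k = ker ∂_k / im ∂_{k+1}:

  H_0: rank C_0 − rank ∂_1 = 9 − 8 = 1, and the invariant factors of ∂_1 are all 1, so H_0 = Z.
  H_1: rank ker ∂_1 − rank ∂_2 = (12 − 8) − 0 = 4, and there is no ∂_2, so H_1 = Z^4.

As a check, the Euler characteristic is 9 − 12 = -3, which agrees with 1 − 4 = -3.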